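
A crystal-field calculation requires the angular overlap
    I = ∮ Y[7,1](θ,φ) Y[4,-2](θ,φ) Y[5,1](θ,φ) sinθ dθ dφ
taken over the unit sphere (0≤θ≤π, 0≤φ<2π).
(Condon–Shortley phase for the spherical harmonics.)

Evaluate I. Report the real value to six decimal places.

0.093380

m-sum 0 ✓  L=16 even ✓  3≤5≤11 ✓
Π(2lᵢ+1) = 15×9×11 = 1485
triangle coeff Δ(7,4,5) = 1/6126120
Σ_t [2,4]: t=2:+1/69120 t=3:−1/20736 t=4:+1/69120 = -1/51840
(3j)²=280/21879 [(7 4 5; 0 0 0)], sign=+1
Σ_t [0,2]: t=0:+1/2073600 t=1:−1/86400 t=2:+1/55296 = 29/4147200
(3j)²=841/145860 [(7 4 5; 1 -2 1)], sign=+1
⇒ 4πI² = 58870/537251
I = (+1)√(58870/537251/(4π)) = 0.09337991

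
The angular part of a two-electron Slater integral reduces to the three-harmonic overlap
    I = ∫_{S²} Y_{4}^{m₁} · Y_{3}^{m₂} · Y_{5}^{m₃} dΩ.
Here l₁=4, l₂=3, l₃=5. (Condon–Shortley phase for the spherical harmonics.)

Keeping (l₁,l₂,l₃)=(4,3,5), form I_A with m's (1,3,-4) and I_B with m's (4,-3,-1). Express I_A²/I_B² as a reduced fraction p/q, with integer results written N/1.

27/2

Shared (l₁,l₂,l₃)=(4,3,5): N and (l;000)² cancel in I_A²/I_B².
A: Δ = 2!·6!·4!/13! = 1/180180; Racah Σ t=2..2: t=2:+1/5760 = 1/5760; ⇒ 3j(4 3 5; 1 3 -4)² = 9/286, sgn -1
B: Δ = 2!·6!·4!/13! = 1/180180; Racah Σ t=0..0: t=0:+1/34560 = 1/34560; ⇒ 3j(4 3 5; 4 -3 -1)² = 1/429, sgn +1
I_A²/I_B² = (9/286)/(1/429) = 27/2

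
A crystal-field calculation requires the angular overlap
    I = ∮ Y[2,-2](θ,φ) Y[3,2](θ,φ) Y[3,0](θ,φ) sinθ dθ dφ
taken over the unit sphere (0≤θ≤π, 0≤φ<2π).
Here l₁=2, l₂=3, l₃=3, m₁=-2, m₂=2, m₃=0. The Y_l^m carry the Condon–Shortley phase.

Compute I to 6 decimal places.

Rules hold: Σm=0, L=8 even, 1≤3≤5.
N = 5·7·7 = 245
Δ = 2!·2!·4!/9! = 1/3780
Racah Σ t=0..2: t=0:+1/24 t=1:−1/4 t=2:+1/24 = -1/6
⇒ 3j(2 3 3; 0 0 0)² = 4/105, sgn +1
Racah Σ t=2..2: t=2:+1/24 = 1/24
⇒ 3j(2 3 3; -2 2 0)² = 1/21, sgn -1
4πI² = N·(3j₀)²·(3jₘ)² = 4/9
I = -1·√(0.444444/4π) = -0.18806319

-0.188063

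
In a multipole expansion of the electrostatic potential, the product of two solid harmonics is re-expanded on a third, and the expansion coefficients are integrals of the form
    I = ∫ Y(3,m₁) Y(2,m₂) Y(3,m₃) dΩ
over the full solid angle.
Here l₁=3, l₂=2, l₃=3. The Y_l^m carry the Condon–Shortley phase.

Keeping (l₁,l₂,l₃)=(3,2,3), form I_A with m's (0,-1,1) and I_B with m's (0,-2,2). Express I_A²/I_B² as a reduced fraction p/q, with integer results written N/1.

l's match ⇒ only the (l;m) 3-j factors differ between A and B.
A: triangle coeff Δ(3,2,3) = 1/3780; Σ_t [0,1]: t=0:+1/12 t=1:−1/8 = -1/24; (3j)²=1/210 [(3 2 3; 0 -1 1)], sign=-1
B: triangle coeff Δ(3,2,3) = 1/3780; Σ_t [0,0]: t=0:+1/24 = 1/24; (3j)²=1/21 [(3 2 3; 0 -2 2)], sign=-1
I_A²/I_B² = (1/210)/(1/21) = 1/10

1/10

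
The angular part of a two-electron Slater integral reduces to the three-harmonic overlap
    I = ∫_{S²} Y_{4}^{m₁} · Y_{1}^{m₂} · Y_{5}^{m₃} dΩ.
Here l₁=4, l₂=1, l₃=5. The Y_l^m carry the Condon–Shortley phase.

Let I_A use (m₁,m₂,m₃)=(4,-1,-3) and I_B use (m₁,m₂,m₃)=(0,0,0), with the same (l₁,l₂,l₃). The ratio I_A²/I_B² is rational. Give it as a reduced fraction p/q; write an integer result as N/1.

1/25

Shared (l₁,l₂,l₃)=(4,1,5): N and (l;000)² cancel in I_A²/I_B².
A: Δ = 0!·8!·2!/11! = 1/495; Racah Σ t=0..0: t=0:+1/80640 = 1/80640; ⇒ 3j(4 1 5; 4 -1 -3)² = 1/495, sgn +1
B: Δ = 0!·8!·2!/11! = 1/495; Racah Σ t=0..0: t=0:+1/576 = 1/576; ⇒ 3j(4 1 5; 0 0 0)² = 5/99, sgn -1
I_A²/I_B² = (1/495)/(5/99) = 1/25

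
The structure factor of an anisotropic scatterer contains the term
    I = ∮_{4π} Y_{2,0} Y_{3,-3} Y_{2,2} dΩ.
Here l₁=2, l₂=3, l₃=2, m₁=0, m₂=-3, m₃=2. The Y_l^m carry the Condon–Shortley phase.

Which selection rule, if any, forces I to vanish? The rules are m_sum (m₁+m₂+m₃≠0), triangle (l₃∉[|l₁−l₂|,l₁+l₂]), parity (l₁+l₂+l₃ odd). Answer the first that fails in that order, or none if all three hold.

Σmᵢ = -1  ✗
l₃∈[|l₁−l₂|,l₁+l₂]=[1,5], have l₃=2
Σlᵢ = 7 ⇒ odd

m_sum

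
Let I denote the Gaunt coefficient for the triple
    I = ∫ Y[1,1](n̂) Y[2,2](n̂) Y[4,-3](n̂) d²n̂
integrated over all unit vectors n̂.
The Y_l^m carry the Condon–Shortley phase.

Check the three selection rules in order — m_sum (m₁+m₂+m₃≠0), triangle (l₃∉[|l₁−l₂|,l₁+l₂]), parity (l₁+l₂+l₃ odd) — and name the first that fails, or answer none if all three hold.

Σmᵢ = 0  ✓
l₃∈[|l₁−l₂|,l₁+l₂]=[1,3], have l₃=4  ✗
Σlᵢ = 7 ⇒ odd

triangle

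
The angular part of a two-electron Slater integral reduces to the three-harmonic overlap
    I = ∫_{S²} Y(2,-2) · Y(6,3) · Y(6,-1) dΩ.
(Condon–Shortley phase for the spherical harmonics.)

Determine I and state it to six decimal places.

0.177674

Checks pass: Σm=0; 14 even; l₃=6∈[4,8].
(2·2+1)(2·6+1)(2·6+1) = 845
Δ: 2! 2! 10! / 15! → 1/90090
sum: t=0:+1/69120 t=1:−1/14400 t=2:+1/69120 = -7/172800
3j²(2 6 6; 0 0 0) = Δ·Π!·Σ² = 14/715  (sign -1)
sum: t=2:+1/120960 = 1/120960
3j²(2 6 6; -2 3 -1) = Δ·Π!·Σ² = 24/1001  (sign -1)
combine: 4πI² = 845·14/715·24/1001 = 48/121
take √, sign +1: I = 0.17767364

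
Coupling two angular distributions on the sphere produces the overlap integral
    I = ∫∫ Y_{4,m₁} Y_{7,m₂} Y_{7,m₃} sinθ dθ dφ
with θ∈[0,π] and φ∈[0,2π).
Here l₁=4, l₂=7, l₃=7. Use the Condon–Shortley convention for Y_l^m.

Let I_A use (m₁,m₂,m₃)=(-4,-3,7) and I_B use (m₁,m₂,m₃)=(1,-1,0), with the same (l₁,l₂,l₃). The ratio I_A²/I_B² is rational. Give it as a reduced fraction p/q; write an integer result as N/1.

Shared (l₁,l₂,l₃)=(4,7,7): N and (l;000)² cancel in I_A²/I_B².
A: Δ = 4!·4!·10!/19! = 1/58198140; Racah Σ t=4..4: t=4:+1/2090188800 = 1/2090188800; ⇒ 3j(4 7 7; -4 -3 7)² = 7/5814, sgn +1
B: Δ = 4!·4!·10!/19! = 1/58198140; Racah Σ t=0..3: t=0:+1/2488320 t=1:−1/345600 t=2:+1/414720 t=3:−1/4354560 = -1/3225600; ⇒ 3j(4 7 7; 1 -1 0)² = 81/92378, sgn +1
I_A²/I_B² = (7/5814)/(81/92378) = 1001/729

1001/729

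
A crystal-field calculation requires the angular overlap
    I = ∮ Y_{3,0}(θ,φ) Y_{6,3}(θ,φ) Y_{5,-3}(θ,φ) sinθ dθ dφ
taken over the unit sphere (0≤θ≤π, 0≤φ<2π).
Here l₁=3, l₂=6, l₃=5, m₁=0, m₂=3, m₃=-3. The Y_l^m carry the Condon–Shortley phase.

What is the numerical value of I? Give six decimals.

Checks pass: Σm=0; 14 even; l₃=5∈[3,9].
(2·3+1)(2·6+1)(2·5+1) = 1001
Δ: 4! 2! 8! / 15! → 1/675675
sum: t=1:−1/8640 t=2:+1/2304 t=3:−1/8640 = 7/34560
3j²(3 6 5; 0 0 0) = Δ·Π!·Σ² = 7/429  (sign -1)
sum: t=1:−1/483840 t=2:+1/20160 t=3:−1/17280 = -1/96768
3j²(3 6 5; 0 3 -3) = Δ·Π!·Σ² = 1/1001  (sign -1)
combine: 4πI² = 1001·7/429·1/1001 = 7/429
take √, sign +1: I = 0.03603425

0.036034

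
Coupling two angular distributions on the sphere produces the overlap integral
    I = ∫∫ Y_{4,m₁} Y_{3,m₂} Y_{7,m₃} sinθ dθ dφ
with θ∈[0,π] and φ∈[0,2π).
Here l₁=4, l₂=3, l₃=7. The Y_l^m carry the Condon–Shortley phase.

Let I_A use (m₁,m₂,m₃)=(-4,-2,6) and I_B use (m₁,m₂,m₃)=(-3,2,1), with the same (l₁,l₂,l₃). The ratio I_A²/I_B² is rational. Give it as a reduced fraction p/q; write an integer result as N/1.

429/16

Same 4,3,7: normalisation and zero-m 3j drop out of the ratio.
A: Δ: 0! 8! 6! / 15! → 1/45045; sum: t=0:+1/4838400 = 1/4838400; 3j²(4 3 7; -4 -2 6) = Δ·Π!·Σ² = 1/35  (sign -1)
B: Δ: 0! 8! 6! / 15! → 1/45045; sum: t=0:+1/604800 = 1/604800; 3j²(4 3 7; -3 2 1) = Δ·Π!·Σ² = 16/15015  (sign +1)
I_A²/I_B² = (1/35)/(16/15015) = 429/16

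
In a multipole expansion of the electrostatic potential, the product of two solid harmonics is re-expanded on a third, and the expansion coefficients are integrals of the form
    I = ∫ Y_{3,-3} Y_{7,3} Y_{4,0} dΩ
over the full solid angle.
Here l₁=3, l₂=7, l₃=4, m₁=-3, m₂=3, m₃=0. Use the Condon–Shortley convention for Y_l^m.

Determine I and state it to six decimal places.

-0.097643

Checks pass: Σm=0; 14 even; l₃=4∈[4,10].
(2·3+1)(2·7+1)(2·4+1) = 945
Δ: 6! 0! 8! / 15! → 1/45045
sum: t=3:−1/20736 = -1/20736
3j²(3 7 4; 0 0 0) = Δ·Π!·Σ² = 35/1287  (sign -1)
sum: t=6:+1/414720 = 1/414720
3j²(3 7 4; -3 3 0) = Δ·Π!·Σ² = 2/429  (sign +1)
combine: 4πI² = 945·35/1287·2/429 = 2450/20449
take √, sign -1: I = -0.09764322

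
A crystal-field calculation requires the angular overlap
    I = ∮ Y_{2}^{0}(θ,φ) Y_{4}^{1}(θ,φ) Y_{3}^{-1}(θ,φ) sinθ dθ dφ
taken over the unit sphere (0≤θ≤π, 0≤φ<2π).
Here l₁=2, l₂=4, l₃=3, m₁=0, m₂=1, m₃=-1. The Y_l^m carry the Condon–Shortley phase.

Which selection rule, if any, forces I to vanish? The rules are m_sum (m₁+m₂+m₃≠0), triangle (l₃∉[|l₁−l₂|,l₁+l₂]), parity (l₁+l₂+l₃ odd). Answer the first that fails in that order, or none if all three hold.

parity

m₁+m₂+m₃ = 0 + 1 − 1 = 0  ✓
triangle: |2−4|=2 ≤ l₃=3 ≤ 2+4=6  ✓
parity: l₁+l₂+l₃ = 9 is odd  ✗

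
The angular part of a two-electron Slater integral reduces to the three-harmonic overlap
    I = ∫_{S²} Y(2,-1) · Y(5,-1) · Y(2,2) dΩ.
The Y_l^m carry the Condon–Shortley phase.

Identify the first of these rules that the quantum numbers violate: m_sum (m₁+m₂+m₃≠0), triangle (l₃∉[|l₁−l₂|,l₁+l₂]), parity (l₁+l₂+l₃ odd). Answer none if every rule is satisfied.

triangle

Σmᵢ = 0  ✓
l₃∈[|l₁−l₂|,l₁+l₂]=[3,7], have l₃=2  ✗
Σlᵢ = 9 ⇒ odd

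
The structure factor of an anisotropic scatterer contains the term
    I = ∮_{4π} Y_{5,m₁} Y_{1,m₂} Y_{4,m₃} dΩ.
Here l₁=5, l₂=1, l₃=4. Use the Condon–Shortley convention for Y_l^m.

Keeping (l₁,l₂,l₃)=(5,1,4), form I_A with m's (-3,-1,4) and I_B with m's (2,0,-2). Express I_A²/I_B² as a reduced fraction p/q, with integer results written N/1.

1/21

Shared (l₁,l₂,l₃)=(5,1,4): N and (l;000)² cancel in I_A²/I_B².
A: Δ = 2!·8!·0!/11! = 1/495; Racah Σ t=0..0: t=0:+1/80640 = 1/80640; ⇒ 3j(5 1 4; -3 -1 4)² = 1/495, sgn +1
B: Δ = 2!·8!·0!/11! = 1/495; Racah Σ t=1..1: t=1:−1/1440 = -1/1440; ⇒ 3j(5 1 4; 2 0 -2)² = 7/165, sgn -1
I_A²/I_B² = (1/495)/(7/165) = 1/21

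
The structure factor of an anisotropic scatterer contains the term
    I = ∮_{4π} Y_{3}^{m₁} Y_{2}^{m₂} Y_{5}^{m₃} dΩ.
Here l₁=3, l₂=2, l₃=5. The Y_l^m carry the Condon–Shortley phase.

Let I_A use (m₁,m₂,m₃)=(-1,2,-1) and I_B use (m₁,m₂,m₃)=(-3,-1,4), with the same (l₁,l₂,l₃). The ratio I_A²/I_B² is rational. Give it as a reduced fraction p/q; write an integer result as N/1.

5/28

l's match ⇒ only the (l;m) 3-j factors differ between A and B.
A: triangle coeff Δ(3,2,5) = 1/2310; Σ_t [0,0]: t=0:+1/1152 = 1/1152; (3j)²=1/154 [(3 2 5; -1 2 -1)], sign=+1
B: triangle coeff Δ(3,2,5) = 1/2310; Σ_t [0,0]: t=0:+1/4320 = 1/4320; (3j)²=2/55 [(3 2 5; -3 -1 4)], sign=-1
I_A²/I_B² = (1/154)/(2/55) = 5/28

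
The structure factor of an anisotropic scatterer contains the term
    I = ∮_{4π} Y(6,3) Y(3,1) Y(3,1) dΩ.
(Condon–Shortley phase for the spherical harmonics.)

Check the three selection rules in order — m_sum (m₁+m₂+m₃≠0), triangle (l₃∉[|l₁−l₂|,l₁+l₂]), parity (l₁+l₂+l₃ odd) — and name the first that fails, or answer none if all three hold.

m_sum

Σmᵢ = 5  ✗
l₃∈[|l₁−l₂|,l₁+l₂]=[3,9], have l₃=3
Σlᵢ = 12 ⇒ even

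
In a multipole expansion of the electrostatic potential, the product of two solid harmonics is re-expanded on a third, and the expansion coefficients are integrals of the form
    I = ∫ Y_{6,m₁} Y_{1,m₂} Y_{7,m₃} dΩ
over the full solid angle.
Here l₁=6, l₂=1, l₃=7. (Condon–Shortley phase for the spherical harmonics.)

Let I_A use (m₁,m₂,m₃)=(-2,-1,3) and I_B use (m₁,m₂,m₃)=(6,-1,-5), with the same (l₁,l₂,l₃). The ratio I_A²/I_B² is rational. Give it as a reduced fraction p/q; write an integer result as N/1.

Shared (l₁,l₂,l₃)=(6,1,7): N and (l;000)² cancel in I_A²/I_B².
A: Δ = 0!·12!·2!/15! = 1/1365; Racah Σ t=0..0: t=0:+1/1935360 = 1/1935360; ⇒ 3j(6 1 7; -2 -1 3)² = 3/91, sgn +1
B: Δ = 0!·12!·2!/15! = 1/1365; Racah Σ t=0..0: t=0:+1/958003200 = 1/958003200; ⇒ 3j(6 1 7; 6 -1 -5)² = 1/1365, sgn +1
I_A²/I_B² = (3/91)/(1/1365) = 45/1

45/1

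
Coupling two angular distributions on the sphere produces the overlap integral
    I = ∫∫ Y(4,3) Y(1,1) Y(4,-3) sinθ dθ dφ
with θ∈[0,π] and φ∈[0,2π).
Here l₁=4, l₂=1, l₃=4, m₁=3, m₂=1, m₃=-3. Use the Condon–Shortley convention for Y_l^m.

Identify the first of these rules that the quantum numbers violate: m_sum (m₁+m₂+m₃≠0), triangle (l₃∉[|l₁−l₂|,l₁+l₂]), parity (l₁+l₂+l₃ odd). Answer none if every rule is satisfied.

m_sum

azimuthal sum: 3 + 1 − 3 = 1  ✗
3 ≤ 4 ≤ 5 (triangle on l)
L = 4 + 1 + 4 = 9 (odd)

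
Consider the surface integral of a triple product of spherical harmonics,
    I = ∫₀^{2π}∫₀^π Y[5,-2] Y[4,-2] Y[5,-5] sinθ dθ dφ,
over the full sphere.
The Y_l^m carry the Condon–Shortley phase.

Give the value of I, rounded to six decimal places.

Σmᵢ = -9 ≠ 0, so the φ-integral vanishes; I = 0

0.000000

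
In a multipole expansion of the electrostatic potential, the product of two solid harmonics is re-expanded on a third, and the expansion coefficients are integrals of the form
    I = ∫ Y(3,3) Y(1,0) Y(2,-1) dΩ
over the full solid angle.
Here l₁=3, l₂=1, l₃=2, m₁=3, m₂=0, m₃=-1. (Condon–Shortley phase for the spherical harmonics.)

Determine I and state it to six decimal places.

m-sum = 3 + 0 − 1 = 2 ≠ 0 ⇒ I = 0

0.000000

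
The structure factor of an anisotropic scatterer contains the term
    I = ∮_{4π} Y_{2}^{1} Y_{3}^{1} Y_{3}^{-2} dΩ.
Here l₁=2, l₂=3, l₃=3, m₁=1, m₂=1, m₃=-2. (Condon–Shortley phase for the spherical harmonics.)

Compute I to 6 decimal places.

Checks pass: Σm=0; 8 even; l₃=3∈[1,5].
(2·2+1)(2·3+1)(2·3+1) = 245
Δ: 2! 2! 4! / 9! → 1/3780
sum: t=0:+1/24 t=1:−1/4 t=2:+1/24 = -1/6
3j²(2 3 3; 0 0 0) = Δ·Π!·Σ² = 4/105  (sign +1)
sum: t=0:+1/48 t=1:−1/12 = -1/16
3j²(2 3 3; 1 1 -2) = Δ·Π!·Σ² = 1/28  (sign +1)
combine: 4πI² = 245·4/105·1/28 = 1/3
take √, sign +1: I = 0.16286750

0.162868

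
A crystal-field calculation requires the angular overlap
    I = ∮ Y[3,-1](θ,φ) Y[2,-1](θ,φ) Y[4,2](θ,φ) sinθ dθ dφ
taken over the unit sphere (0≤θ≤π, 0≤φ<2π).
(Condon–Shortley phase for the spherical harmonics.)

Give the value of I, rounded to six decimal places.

0.000000

L=9 odd ⇒ parity kills the (l;000) factor ⇒ I = 0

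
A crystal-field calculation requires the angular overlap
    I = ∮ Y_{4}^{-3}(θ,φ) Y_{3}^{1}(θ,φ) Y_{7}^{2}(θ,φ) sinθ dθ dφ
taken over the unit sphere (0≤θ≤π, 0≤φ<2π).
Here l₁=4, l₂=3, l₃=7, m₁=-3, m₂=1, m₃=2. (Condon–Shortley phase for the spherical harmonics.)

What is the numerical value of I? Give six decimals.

0.090400

m-sum 0 ✓  L=14 even ✓  1≤7≤7 ✓
Π(2lᵢ+1) = 9×7×15 = 945
triangle coeff Δ(4,3,7) = 1/45045
Σ_t [0,0]: t=0:+1/20736 = 1/20736
(3j)²=35/1287 [(4 3 7; 0 0 0)], sign=-1
Σ_t [0,0]: t=0:+1/241920 = 1/241920
(3j)²=4/1001 [(4 3 7; -3 1 2)], sign=-1
⇒ 4πI² = 2100/20449
I = (+1)√(2100/20449/(4π)) = 0.09040005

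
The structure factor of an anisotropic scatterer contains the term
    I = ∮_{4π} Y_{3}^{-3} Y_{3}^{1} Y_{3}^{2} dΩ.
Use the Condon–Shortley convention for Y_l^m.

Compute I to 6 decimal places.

0.000000

L=9 odd ⇒ parity kills the (l;000) factor ⇒ I = 0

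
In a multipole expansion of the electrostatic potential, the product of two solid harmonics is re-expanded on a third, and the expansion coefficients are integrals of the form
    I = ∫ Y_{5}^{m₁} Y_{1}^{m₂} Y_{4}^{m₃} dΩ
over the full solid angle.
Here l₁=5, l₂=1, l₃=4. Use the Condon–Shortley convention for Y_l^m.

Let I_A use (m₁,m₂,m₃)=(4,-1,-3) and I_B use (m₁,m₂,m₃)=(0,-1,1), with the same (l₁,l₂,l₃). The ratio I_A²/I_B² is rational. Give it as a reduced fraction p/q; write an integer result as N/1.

18/5

Same 5,1,4: normalisation and zero-m 3j drop out of the ratio.
A: Δ: 2! 8! 0! / 11! → 1/495; sum: t=0:+1/10080 = 1/10080; 3j²(5 1 4; 4 -1 -3) = Δ·Π!·Σ² = 4/55  (sign -1)
B: Δ: 2! 8! 0! / 11! → 1/495; sum: t=0:+1/1440 = 1/1440; 3j²(5 1 4; 0 -1 1) = Δ·Π!·Σ² = 2/99  (sign -1)
I_A²/I_B² = (4/55)/(2/99) = 18/5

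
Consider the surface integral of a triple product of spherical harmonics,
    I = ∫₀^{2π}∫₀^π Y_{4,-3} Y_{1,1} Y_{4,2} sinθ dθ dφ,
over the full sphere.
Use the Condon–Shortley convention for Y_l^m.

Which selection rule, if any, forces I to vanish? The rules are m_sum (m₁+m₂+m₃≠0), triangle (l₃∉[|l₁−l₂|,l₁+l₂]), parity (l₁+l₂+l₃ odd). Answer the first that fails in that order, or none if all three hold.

azimuthal sum: -3 + 1 + 2 = 0  ✓
3 ≤ 4 ≤ 5 (triangle on l)  ✓
L = 4 + 1 + 4 = 9 (odd)  ✗

parity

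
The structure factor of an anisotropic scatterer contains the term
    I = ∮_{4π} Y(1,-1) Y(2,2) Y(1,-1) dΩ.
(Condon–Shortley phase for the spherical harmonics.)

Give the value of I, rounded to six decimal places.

Checks pass: Σm=0; 4 even; l₃=1∈[1,3].
(2·1+1)(2·2+1)(2·1+1) = 45
Δ: 2! 0! 2! / 5! → 1/30
sum: t=1:−1/1 = -1/1
3j²(1 2 1; 0 0 0) = Δ·Π!·Σ² = 2/15  (sign +1)
sum: t=2:+1/4 = 1/4
3j²(1 2 1; -1 2 -1) = Δ·Π!·Σ² = 1/5  (sign +1)
combine: 4πI² = 45·2/15·1/5 = 6/5
take √, sign +1: I = 0.30901936

0.309019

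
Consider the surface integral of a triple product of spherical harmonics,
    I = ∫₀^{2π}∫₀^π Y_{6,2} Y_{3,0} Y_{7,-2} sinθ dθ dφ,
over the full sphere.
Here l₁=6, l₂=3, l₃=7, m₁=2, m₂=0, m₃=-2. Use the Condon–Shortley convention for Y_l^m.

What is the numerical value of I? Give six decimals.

Checks pass: Σm=0; 16 even; l₃=7∈[3,9].
(2·6+1)(2·3+1)(2·7+1) = 1365
Δ: 2! 10! 4! / 17! → 1/2042040
sum: t=0:+1/207360 t=1:−1/57600 t=2:+1/207360 = -1/129600
3j²(6 3 7; 0 0 0) = Δ·Π!·Σ² = 168/12155  (sign +1)
sum: t=0:+1/207360 t=1:−1/120960 t=2:+1/967680 = -1/414720
3j²(6 3 7; 2 0 -2) = Δ·Π!·Σ² = 21/4862  (sign +1)
combine: 4πI² = 1365·168/12155·21/4862 = 37044/454597
take √, sign +1: I = 0.08052685

0.080527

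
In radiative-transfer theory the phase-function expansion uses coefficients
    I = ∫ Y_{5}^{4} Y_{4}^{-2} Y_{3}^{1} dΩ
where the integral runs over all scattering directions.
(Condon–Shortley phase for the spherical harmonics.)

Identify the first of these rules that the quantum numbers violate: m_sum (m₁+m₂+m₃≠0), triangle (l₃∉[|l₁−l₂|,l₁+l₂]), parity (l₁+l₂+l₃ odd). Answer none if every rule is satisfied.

Σmᵢ = 3  ✗
l₃∈[|l₁−l₂|,l₁+l₂]=[1,9], have l₃=3
Σlᵢ = 12 ⇒ even

m_sum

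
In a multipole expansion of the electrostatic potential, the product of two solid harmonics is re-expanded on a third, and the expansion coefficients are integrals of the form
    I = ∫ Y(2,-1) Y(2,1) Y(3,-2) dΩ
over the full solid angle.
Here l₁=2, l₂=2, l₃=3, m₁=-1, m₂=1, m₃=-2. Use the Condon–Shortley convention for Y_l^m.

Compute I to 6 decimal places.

0.000000

m-sum = -1 + 1 − 2 = -2 ≠ 0 ⇒ I = 0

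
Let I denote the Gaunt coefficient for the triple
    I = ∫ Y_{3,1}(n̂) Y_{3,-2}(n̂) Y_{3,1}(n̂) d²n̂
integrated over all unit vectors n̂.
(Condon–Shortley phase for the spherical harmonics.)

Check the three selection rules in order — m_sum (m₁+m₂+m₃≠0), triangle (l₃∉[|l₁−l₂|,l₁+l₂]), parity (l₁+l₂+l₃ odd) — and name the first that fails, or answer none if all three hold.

parity

azimuthal sum: 1 − 2 + 1 = 0  ✓
0 ≤ 3 ≤ 6 (triangle on l)  ✓
L = 3 + 3 + 3 = 9 (odd)  ✗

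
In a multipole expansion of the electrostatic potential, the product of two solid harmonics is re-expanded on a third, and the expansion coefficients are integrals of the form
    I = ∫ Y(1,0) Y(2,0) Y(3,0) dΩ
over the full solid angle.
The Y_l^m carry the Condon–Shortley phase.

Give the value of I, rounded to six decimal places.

0.247767

m-sum 0 ✓  L=6 even ✓  1≤3≤3 ✓
Π(2lᵢ+1) = 3×5×7 = 105
triangle coeff Δ(1,2,3) = 1/105
Σ_t [0,0]: t=0:+1/4 = 1/4
(3j)²=3/35 [(1 2 3; 0 0 0)], sign=-1
(m-triple is (0,0,0) — same symbol as above.)
⇒ 4πI² = 27/35
I = (+1)√(27/35/(4π)) = 0.24776670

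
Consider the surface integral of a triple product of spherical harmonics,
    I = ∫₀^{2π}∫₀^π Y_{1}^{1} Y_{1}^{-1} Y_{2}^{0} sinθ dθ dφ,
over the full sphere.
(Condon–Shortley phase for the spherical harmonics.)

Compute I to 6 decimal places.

0.126157

Checks pass: Σm=0; 4 even; l₃=2∈[0,2].
(2·1+1)(2·1+1)(2·2+1) = 45
Δ: 0! 2! 2! / 5! → 1/30
sum: t=0:+1/1 = 1/1
3j²(1 1 2; 0 0 0) = Δ·Π!·Σ² = 2/15  (sign +1)
sum: t=0:+1/4 = 1/4
3j²(1 1 2; 1 -1 0) = Δ·Π!·Σ² = 1/30  (sign +1)
combine: 4πI² = 45·2/15·1/30 = 1/5
take √, sign +1: I = 0.12615663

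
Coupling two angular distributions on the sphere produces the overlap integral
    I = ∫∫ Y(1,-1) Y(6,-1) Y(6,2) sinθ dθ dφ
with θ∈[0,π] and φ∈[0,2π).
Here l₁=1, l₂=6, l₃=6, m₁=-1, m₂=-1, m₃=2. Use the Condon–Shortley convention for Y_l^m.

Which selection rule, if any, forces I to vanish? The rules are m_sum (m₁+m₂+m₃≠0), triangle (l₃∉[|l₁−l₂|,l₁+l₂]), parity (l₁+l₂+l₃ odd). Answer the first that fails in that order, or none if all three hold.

parity

Σmᵢ = 0  ✓
l₃∈[|l₁−l₂|,l₁+l₂]=[5,7], have l₃=6  ✓
Σlᵢ = 13 ⇒ odd  ✗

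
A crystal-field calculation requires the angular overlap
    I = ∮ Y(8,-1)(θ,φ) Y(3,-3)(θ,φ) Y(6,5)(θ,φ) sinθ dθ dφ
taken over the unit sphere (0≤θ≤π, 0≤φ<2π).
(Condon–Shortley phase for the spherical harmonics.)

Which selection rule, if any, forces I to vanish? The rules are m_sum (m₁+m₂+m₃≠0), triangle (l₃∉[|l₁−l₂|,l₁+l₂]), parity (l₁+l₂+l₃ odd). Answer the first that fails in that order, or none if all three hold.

m_sum

Σmᵢ = 1  ✗
l₃∈[|l₁−l₂|,l₁+l₂]=[5,11], have l₃=6
Σlᵢ = 17 ⇒ odd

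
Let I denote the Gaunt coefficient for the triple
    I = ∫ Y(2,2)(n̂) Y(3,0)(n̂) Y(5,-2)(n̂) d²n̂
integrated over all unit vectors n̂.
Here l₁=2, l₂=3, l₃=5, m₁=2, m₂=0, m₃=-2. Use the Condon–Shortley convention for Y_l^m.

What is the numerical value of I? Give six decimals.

0.141758

Checks pass: Σm=0; 10 even; l₃=5∈[1,5].
(2·2+1)(2·3+1)(2·5+1) = 385
Δ: 0! 4! 6! / 11! → 1/2310
sum: t=0:+1/144 = 1/144
3j²(2 3 5; 0 0 0) = Δ·Π!·Σ² = 10/231  (sign -1)
sum: t=0:+1/864 = 1/864
3j²(2 3 5; 2 0 -2) = Δ·Π!·Σ² = 1/66  (sign -1)
combine: 4πI² = 385·10/231·1/66 = 25/99
take √, sign +1: I = 0.14175797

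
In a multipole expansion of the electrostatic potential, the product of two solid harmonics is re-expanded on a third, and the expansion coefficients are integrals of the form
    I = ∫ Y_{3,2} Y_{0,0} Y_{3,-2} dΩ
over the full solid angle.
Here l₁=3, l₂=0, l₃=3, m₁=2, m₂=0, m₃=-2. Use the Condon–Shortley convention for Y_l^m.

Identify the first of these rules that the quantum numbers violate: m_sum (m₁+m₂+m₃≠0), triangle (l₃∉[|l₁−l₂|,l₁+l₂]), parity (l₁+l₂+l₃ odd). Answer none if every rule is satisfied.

none

Σmᵢ = 0  ✓
l₃∈[|l₁−l₂|,l₁+l₂]=[3,3], have l₃=3  ✓
Σlᵢ = 6 ⇒ even  ✓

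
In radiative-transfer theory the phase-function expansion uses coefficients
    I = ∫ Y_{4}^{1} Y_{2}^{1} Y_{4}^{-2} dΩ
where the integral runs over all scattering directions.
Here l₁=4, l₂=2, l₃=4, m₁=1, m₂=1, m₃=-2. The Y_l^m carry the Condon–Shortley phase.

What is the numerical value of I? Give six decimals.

0.127700

Rules hold: Σm=0, L=10 even, 2≤4≤6.
N = 9·5·9 = 405
Δ = 2!·6!·2!/11! = 1/13860
Racah Σ t=0..2: t=0:+1/192 t=1:−1/36 t=2:+1/192 = -5/288
⇒ 3j(4 2 4; 0 0 0)² = 20/693, sgn -1
Racah Σ t=1..2: t=1:−1/96 t=2:+1/240 = -1/160
⇒ 3j(4 2 4; 1 1 -2)² = 27/1540, sgn -1
4πI² = N·(3j₀)²·(3jₘ)² = 1215/5929
I = +1·√(0.204925/4π) = 0.12770047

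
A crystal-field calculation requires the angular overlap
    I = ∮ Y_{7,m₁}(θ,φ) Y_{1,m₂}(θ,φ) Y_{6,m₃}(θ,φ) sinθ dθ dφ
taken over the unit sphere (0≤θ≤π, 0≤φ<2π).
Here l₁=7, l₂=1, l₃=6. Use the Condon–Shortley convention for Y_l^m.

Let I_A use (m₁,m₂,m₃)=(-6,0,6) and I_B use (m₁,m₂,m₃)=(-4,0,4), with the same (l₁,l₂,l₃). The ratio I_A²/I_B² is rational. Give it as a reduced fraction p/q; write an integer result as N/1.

13/33

Shared (l₁,l₂,l₃)=(7,1,6): N and (l;000)² cancel in I_A²/I_B².
A: Δ = 2!·12!·0!/15! = 1/1365; Racah Σ t=1..1: t=1:−1/479001600 = -1/479001600; ⇒ 3j(7 1 6; -6 0 6)² = 1/105, sgn -1
B: Δ = 2!·12!·0!/15! = 1/1365; Racah Σ t=1..1: t=1:−1/7257600 = -1/7257600; ⇒ 3j(7 1 6; -4 0 4)² = 11/455, sgn -1
I_A²/I_B² = (1/105)/(11/455) = 13/33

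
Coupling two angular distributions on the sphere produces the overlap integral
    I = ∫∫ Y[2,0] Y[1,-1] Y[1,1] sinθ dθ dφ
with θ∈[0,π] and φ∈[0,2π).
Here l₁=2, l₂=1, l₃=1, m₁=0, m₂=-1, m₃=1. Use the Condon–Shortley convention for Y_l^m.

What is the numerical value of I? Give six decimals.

Checks pass: Σm=0; 4 even; l₃=1∈[1,3].
(2·2+1)(2·1+1)(2·1+1) = 45
Δ: 2! 2! 0! / 5! → 1/30
sum: t=1:−1/1 = -1/1
3j²(2 1 1; 0 0 0) = Δ·Π!·Σ² = 2/15  (sign +1)
sum: t=0:+1/4 = 1/4
3j²(2 1 1; 0 -1 1) = Δ·Π!·Σ² = 1/30  (sign +1)
combine: 4πI² = 45·2/15·1/30 = 1/5
take √, sign +1: I = 0.12615663

0.126157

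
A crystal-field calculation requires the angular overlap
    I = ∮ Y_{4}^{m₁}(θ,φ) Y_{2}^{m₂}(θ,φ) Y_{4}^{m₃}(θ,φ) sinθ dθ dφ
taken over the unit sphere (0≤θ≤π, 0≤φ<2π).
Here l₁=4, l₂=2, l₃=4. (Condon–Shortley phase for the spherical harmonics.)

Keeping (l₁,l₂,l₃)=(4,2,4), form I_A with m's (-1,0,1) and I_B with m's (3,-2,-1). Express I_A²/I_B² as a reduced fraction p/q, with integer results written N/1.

Same 4,2,4: normalisation and zero-m 3j drop out of the ratio.
A: Δ: 2! 6! 2! / 11! → 1/13860; sum: t=0:+1/480 t=1:−1/48 t=2:+1/144 = -17/1440; 3j²(4 2 4; -1 0 1) = Δ·Π!·Σ² = 289/13860  (sign +1)
B: Δ: 2! 6! 2! / 11! → 1/13860; sum: t=0:+1/480 = 1/480; 3j²(4 2 4; 3 -2 -1) = Δ·Π!·Σ² = 3/110  (sign -1)
I_A²/I_B² = (289/13860)/(3/110) = 289/378

289/378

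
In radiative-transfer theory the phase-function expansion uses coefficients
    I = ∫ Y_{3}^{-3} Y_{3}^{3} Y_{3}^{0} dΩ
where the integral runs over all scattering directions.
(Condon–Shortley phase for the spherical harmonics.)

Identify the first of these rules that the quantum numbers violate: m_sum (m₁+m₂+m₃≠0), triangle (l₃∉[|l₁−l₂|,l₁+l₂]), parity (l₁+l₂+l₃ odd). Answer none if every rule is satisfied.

parity

azimuthal sum: -3 + 3 + 0 = 0  ✓
0 ≤ 3 ≤ 6 (triangle on l)  ✓
L = 3 + 3 + 3 = 9 (odd)  ✗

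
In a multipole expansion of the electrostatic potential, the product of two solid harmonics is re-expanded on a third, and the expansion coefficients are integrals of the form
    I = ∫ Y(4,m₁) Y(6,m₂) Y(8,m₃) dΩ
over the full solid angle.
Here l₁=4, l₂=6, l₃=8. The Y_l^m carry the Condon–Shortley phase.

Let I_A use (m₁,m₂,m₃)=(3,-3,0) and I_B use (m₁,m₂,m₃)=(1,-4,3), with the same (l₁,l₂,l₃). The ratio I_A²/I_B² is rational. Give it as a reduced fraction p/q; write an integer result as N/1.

l's match ⇒ only the (l;m) 3-j factors differ between A and B.
A: triangle coeff Δ(4,6,8) = 1/23279256; Σ_t [0,1]: t=0:+1/7257600 t=1:−1/58060800 = 1/8294400; (3j)²=1029/92378 [(4 6 8; 3 -3 0)], sign=+1
B: triangle coeff Δ(4,6,8) = 1/23279256; Σ_t [0,2]: t=0:+1/5806080 t=1:−1/17418240 t=2:+1/870912000 = 101/870912000; (3j)²=10201/705432 [(4 6 8; 1 -4 3)], sign=-1
I_A²/I_B² = (1029/92378)/(10201/705432) = 86436/112211

86436/112211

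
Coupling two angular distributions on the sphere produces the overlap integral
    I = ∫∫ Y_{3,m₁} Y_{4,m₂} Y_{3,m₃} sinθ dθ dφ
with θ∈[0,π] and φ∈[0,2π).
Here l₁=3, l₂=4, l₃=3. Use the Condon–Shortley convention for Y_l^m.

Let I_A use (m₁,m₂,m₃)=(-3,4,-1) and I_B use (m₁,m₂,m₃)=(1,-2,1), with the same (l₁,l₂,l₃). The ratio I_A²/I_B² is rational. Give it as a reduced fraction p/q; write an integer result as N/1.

Same 3,4,3: normalisation and zero-m 3j drop out of the ratio.
A: Δ: 4! 2! 4! / 11! → 1/34650; sum: t=4:+1/1152 = 1/1152; 3j²(3 4 3; -3 4 -1) = Δ·Π!·Σ² = 1/33  (sign +1)
B: Δ: 4! 2! 4! / 11! → 1/34650; sum: t=0:+1/192 t=1:−1/36 t=2:+1/192 = -5/288; 3j²(3 4 3; 1 -2 1) = Δ·Π!·Σ² = 20/693  (sign -1)
I_A²/I_B² = (1/33)/(20/693) = 21/20

21/20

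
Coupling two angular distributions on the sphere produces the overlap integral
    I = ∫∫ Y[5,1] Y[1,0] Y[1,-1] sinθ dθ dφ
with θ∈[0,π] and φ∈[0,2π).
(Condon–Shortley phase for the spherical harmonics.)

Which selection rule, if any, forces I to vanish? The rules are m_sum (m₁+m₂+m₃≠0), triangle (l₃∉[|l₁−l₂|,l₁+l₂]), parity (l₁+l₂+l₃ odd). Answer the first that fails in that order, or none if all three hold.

triangle

m₁+m₂+m₃ = 1 + 0 − 1 = 0  ✓
triangle: |5−1|=4 ≤ l₃=1 ≤ 5+1=6  ✗
parity: l₁+l₂+l₃ = 7 is odd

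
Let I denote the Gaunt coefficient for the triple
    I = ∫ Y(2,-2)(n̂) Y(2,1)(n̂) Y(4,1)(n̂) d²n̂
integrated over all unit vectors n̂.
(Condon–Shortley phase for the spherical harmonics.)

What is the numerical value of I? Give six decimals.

-0.090112

Checks pass: Σm=0; 8 even; l₃=4∈[0,4].
(2·2+1)(2·2+1)(2·4+1) = 225
Δ: 0! 4! 4! / 9! → 1/630
sum: t=0:+1/16 = 1/16
3j²(2 2 4; 0 0 0) = Δ·Π!·Σ² = 2/35  (sign +1)
sum: t=0:+1/144 = 1/144
3j²(2 2 4; -2 1 1) = Δ·Π!·Σ² = 1/126  (sign -1)
combine: 4πI² = 225·2/35·1/126 = 5/49
take √, sign -1: I = -0.09011188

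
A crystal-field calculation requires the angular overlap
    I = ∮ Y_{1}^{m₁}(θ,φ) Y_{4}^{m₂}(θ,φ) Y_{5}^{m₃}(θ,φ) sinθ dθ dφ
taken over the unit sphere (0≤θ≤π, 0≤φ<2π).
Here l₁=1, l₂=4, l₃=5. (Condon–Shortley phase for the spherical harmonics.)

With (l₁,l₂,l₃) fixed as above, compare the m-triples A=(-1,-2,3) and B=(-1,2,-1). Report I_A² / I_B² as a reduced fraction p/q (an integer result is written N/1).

l's match ⇒ only the (l;m) 3-j factors differ between A and B.
A: triangle coeff Δ(1,4,5) = 1/495; Σ_t [0,0]: t=0:+1/2880 = 1/2880; (3j)²=28/495 [(1 4 5; -1 -2 3)], sign=+1
B: triangle coeff Δ(1,4,5) = 1/495; Σ_t [0,0]: t=0:+1/2880 = 1/2880; (3j)²=2/165 [(1 4 5; -1 2 -1)], sign=+1
I_A²/I_B² = (28/495)/(2/165) = 14/3

14/3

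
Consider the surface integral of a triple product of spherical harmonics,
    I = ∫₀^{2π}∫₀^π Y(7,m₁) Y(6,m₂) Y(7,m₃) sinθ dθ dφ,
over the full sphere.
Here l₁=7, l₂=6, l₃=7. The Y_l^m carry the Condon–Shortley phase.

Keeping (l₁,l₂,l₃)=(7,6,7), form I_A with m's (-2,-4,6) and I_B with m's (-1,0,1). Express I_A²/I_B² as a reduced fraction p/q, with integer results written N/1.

Same 7,6,7: normalisation and zero-m 3j drop out of the ratio.
A: Δ: 6! 8! 6! / 21! → 1/2444321880; sum: t=1:−1/580608000 t=2:+1/174182400 = 1/248832000; 3j²(7 6 7; -2 -4 6) = Δ·Π!·Σ² = 21/1615  (sign -1)
B: Δ: 6! 8! 6! / 21! → 1/2444321880; sum: t=0:+1/20901888000 t=1:−1/72576000 t=2:+1/3317760 t=3:−1/933120 t=4:+1/1327104 t=5:−1/10368000 t=6:+1/746496000 = -1/7962624; 3j²(7 6 7; -1 0 1) = Δ·Π!·Σ² = 3125/1108536  (sign -1)
I_A²/I_B² = (21/1615)/(3125/1108536) = 72072/15625

72072/15625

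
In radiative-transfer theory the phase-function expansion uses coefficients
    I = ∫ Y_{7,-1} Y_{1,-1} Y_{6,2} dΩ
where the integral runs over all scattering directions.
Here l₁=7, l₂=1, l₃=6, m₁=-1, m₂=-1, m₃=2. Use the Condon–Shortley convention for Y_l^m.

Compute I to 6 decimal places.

m-sum 0 ✓  L=14 even ✓  6≤6≤8 ✓
Π(2lᵢ+1) = 15×3×13 = 585
triangle coeff Δ(7,1,6) = 1/1365
Σ_t [1,1]: t=1:−1/518400 = -1/518400
(3j)²=7/195 [(7 1 6; 0 0 0)], sign=-1
Σ_t [0,0]: t=0:+1/1935360 = 1/1935360
(3j)²=1/91 [(7 1 6; -1 -1 2)], sign=+1
⇒ 4πI² = 3/13
I = (-1)√(3/13/(4π)) = -0.13551395

-0.135514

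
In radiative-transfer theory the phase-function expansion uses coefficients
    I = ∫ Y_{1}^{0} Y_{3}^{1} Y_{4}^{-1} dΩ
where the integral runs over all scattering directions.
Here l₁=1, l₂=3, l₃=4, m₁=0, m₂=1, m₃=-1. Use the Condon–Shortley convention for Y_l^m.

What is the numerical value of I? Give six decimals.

Checks pass: Σm=0; 8 even; l₃=4∈[2,4].
(2·1+1)(2·3+1)(2·4+1) = 189
Δ: 0! 2! 6! / 9! → 1/252
sum: t=0:+1/36 = 1/36
3j²(1 3 4; 0 0 0) = Δ·Π!·Σ² = 4/63  (sign +1)
sum: t=0:+1/48 = 1/48
3j²(1 3 4; 0 1 -1) = Δ·Π!·Σ² = 5/84  (sign -1)
combine: 4πI² = 189·4/63·5/84 = 5/7
take √, sign -1: I = -0.23841361

-0.238414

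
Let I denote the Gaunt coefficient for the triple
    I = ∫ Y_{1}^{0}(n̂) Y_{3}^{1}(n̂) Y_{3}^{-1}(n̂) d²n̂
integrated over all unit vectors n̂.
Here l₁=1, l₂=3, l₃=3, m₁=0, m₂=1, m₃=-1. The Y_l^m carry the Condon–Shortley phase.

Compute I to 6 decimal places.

L=7 odd ⇒ parity kills the (l;000) factor ⇒ I = 0

0.000000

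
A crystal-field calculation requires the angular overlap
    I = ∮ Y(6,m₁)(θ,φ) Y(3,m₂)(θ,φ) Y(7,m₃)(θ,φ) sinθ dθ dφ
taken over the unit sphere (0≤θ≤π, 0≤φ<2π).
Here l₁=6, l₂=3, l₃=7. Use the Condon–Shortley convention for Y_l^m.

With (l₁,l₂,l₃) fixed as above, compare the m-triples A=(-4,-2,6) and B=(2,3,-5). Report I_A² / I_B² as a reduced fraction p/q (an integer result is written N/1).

l's match ⇒ only the (l;m) 3-j factors differ between A and B.
A: triangle coeff Δ(6,3,7) = 1/2042040; Σ_t [0,1]: t=0:+1/43545600 t=1:−1/8709120 = -1/10886400; (3j)²=8/357 [(6 3 7; -4 -2 6)], sign=+1
B: triangle coeff Δ(6,3,7) = 1/2042040; Σ_t [2,2]: t=2:+1/3870720 = 1/3870720; (3j)²=135/6188 [(6 3 7; 2 3 -5)], sign=+1
I_A²/I_B² = (8/357)/(135/6188) = 416/405

416/405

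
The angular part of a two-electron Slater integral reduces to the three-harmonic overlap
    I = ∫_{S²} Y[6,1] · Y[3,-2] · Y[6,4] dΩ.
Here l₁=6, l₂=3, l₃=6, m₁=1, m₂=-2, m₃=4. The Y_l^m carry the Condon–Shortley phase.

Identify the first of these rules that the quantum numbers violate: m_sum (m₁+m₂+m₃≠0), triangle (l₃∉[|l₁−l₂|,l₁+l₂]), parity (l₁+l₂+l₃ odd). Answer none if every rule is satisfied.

m_sum

Σmᵢ = 3  ✗
l₃∈[|l₁−l₂|,l₁+l₂]=[3,9], have l₃=6
Σlᵢ = 15 ⇒ odd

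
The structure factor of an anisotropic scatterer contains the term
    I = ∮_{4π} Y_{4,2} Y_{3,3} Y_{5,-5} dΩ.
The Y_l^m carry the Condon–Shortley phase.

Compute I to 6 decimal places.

m-sum 0 ✓  L=12 even ✓  1≤5≤7 ✓
Π(2lᵢ+1) = 9×7×11 = 693
triangle coeff Δ(4,3,5) = 1/180180
Σ_t [0,2]: t=0:+1/576 t=1:−1/144 t=2:+1/576 = -1/288
(3j)²=20/1001 [(4 3 5; 0 0 0)], sign=+1
Σ_t [2,2]: t=2:+1/34560 = 1/34560
(3j)²=5/286 [(4 3 5; 2 3 -5)], sign=+1
⇒ 4πI² = 450/1859
I = (+1)√(450/1859/(4π)) = 0.13879110

0.138791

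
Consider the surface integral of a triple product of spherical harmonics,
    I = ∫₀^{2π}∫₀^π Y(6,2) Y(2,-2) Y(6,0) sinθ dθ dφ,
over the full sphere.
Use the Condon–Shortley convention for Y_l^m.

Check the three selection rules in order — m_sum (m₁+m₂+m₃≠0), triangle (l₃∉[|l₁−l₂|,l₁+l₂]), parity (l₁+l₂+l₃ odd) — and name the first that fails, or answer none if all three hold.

azimuthal sum: 2 − 2 + 0 = 0  ✓
4 ≤ 6 ≤ 8 (triangle on l)  ✓
L = 6 + 2 + 6 = 14 (even)  ✓

none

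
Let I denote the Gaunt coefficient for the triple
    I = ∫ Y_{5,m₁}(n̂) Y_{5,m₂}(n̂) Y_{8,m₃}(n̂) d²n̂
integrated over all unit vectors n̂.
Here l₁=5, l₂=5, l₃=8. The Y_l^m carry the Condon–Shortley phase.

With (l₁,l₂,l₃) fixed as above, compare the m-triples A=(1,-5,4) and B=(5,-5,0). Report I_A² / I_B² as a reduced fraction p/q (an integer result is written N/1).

165/1

Shared (l₁,l₂,l₃)=(5,5,8): N and (l;000)² cancel in I_A²/I_B².
A: Δ = 2!·8!·8!/19! = 1/37413090; Racah Σ t=0..0: t=0:+1/46448640 = 1/46448640; ⇒ 3j(5 5 8; 1 -5 4)² = 75/8398, sgn +1
B: Δ = 2!·8!·8!/19! = 1/37413090; Racah Σ t=0..0: t=0:+1/3251404800 = 1/3251404800; ⇒ 3j(5 5 8; 5 -5 0)² = 5/92378, sgn +1
I_A²/I_B² = (75/8398)/(5/92378) = 165/1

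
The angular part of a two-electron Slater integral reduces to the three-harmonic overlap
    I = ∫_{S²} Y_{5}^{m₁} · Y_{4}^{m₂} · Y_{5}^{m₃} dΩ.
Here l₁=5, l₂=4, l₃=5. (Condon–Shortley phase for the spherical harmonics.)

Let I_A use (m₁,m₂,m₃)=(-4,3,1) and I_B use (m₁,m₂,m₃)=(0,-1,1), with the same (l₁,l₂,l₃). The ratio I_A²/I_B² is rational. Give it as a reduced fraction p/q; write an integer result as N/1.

10/1

l's match ⇒ only the (l;m) 3-j factors differ between A and B.
A: triangle coeff Δ(5,4,5) = 1/3153150; Σ_t [3,4]: t=3:−1/103680 t=4:+1/17280 = 1/20736; (3j)²=10/429 [(5 4 5; -4 3 1)], sign=+1
B: triangle coeff Δ(5,4,5) = 1/3153150; Σ_t [0,3]: t=0:+1/17280 t=1:−1/1152 t=2:+1/864 t=3:−1/6912 = 7/34560; (3j)²=1/429 [(5 4 5; 0 -1 1)], sign=+1
I_A²/I_B² = (10/429)/(1/429) = 10/1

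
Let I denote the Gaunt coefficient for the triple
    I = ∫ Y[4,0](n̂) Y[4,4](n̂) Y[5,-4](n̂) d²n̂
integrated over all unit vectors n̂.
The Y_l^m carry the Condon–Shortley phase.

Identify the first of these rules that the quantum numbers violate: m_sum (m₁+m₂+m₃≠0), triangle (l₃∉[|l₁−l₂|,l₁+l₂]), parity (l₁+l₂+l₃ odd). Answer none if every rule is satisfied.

m₁+m₂+m₃ = 0 + 4 − 4 = 0  ✓
triangle: |4−4|=0 ≤ l₃=5 ≤ 4+4=8  ✓
parity: l₁+l₂+l₃ = 13 is odd  ✗

parity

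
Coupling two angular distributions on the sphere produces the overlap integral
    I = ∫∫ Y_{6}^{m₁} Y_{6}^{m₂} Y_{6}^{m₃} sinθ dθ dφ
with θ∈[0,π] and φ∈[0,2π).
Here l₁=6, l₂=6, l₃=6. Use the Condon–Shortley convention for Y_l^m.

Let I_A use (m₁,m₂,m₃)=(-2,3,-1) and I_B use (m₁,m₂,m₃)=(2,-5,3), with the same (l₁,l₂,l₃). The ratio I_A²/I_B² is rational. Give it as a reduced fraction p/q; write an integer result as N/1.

27/22

Same 6,6,6: normalisation and zero-m 3j drop out of the ratio.
A: Δ: 6! 6! 6! / 19! → 1/325909584; sum: t=3:−1/3110400 t=4:+1/276480 t=5:−1/207360 t=6:+1/1244160 = -1/1382400; 3j²(6 6 6; -2 3 -1) = Δ·Π!·Σ² = 189/92378  (sign +1)
B: Δ: 6! 6! 6! / 19! → 1/325909584; sum: t=0:+1/4147200 t=1:−1/3110400 = -1/12441600; 3j²(6 6 6; 2 -5 3) = Δ·Π!·Σ² = 7/4199  (sign +1)
I_A²/I_B² = (189/92378)/(7/4199) = 27/22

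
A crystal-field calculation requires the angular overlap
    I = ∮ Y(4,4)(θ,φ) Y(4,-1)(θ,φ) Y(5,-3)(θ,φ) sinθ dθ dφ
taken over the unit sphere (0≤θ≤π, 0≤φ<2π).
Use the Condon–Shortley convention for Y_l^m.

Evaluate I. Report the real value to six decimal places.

0.000000

l₁+l₂+l₃=13 is odd: 3j(l;000)=0 ⇒ I=0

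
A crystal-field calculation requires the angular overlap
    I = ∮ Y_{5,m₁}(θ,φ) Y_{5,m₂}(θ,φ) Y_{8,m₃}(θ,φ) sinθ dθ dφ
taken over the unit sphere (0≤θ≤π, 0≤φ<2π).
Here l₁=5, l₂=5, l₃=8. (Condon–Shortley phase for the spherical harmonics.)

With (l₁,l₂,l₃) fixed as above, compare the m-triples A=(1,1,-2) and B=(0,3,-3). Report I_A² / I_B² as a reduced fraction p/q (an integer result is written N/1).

168/55

Shared (l₁,l₂,l₃)=(5,5,8): N and (l;000)² cancel in I_A²/I_B².
A: Δ = 2!·8!·8!/19! = 1/37413090; Racah Σ t=0..2: t=0:+1/1658880 t=1:−1/518400 t=2:+1/1658880 = -1/1382400; ⇒ 3j(5 5 8; 1 1 -2)² = 504/46189, sgn -1
B: Δ = 2!·8!·8!/19! = 1/37413090; Racah Σ t=0..2: t=0:+1/58060800 t=1:−1/2903040 t=2:+1/2073600 = 1/6451200; ⇒ 3j(5 5 8; 0 3 -3)² = 15/4199, sgn -1
I_A²/I_B² = (504/46189)/(15/4199) = 168/55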